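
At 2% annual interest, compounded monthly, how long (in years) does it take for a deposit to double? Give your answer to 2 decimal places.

(1 + 0.00166667)^(12t) = 2.
12t = ln 2 / ln(1 + 0.00166667) ≈ 0.69315/0.00166528 ≈ 416.2348.
t ≈ 34.6862.

34.69 years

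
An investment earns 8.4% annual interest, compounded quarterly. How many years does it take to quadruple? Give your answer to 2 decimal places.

16.68 years

(1 + 0.021)^(4t) = 4.
4t = ln 4 / ln(1 + 0.021) ≈ 1.3863/0.0207825 ≈ 66.7048.
t ≈ 16.6762.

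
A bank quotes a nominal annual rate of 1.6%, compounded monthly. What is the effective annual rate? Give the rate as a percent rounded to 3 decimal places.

One year is 12 periods at 0.00133333 each: (1 + 0.00133333)^12 ≈ 1.016118.
EAR = 1.016118 − 1 ≈ 1.61179%.

1.612%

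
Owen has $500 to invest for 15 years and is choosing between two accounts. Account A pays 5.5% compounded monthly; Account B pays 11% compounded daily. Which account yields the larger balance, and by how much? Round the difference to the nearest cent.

Account A growth factor: (1 + 0.055/12)^180 ≈ 2.277583772; balance ≈ 1,138.7919.
Account B growth factor: (1 + 0.11/365)^5475 ≈ 5.205685636; balance ≈ 2,602.8428.
Account B is larger by 1,464.0509.

Account B, by $1,464.05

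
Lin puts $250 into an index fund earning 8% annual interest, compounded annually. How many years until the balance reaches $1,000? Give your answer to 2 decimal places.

We need (1 + 0.08)^t = 4, so t = ln 4 / ln 1.08 ≈ 18.0129.

18.01 years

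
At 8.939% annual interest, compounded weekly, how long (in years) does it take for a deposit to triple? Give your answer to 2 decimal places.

12.30 years

(1 + 0.00171904)^(52t) = 3.
52t = ln 3 / ln(1 + 0.00171904) ≈ 1.0986/0.00171756 ≈ 639.6345.
t ≈ 12.3007.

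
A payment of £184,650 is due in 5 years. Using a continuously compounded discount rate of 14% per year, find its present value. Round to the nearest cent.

£91,694.48

P = A·e^(−rt) = 184,650·e^(−0.7).
e^(−0.7) ≈ 0.496585303791, so P ≈ 91,694.4763.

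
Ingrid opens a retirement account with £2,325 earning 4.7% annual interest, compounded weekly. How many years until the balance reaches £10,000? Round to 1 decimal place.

31.1 years

(1 + 0.000903846)^(52t) = 10,000/2,325 = 4.3011.
52t·ln(1 + 0.000903846) = ln(4.3011); 52t = 1.4589/0.000903438 ≈ 1614.7928.
t ≈ 31.0537 years.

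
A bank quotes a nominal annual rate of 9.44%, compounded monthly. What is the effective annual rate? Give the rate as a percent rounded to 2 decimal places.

EAR = (1 + 9.44%/12)^12 − 1 = (1 + 0.00786667)^12 − 1.
(1 + 0.00786667)^12 ≈ 1.098593, so EAR ≈ 9.85934%.

9.86%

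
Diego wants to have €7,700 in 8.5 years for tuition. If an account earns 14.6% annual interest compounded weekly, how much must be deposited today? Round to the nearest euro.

€2,230

Periodic rate = 14.6%/52 = 0.00280769; 442 periods.
P = 7,700/(1 + 0.146/52)^442 ≈ 7,700/3.45306099 ≈ 2,229.9056.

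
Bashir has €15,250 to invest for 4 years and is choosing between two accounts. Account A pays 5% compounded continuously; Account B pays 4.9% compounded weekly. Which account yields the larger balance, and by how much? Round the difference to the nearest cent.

A: e^(0.05·4) = e^0.2 ≈ 1.2214027582, so 15,250 × 1.2214027582 ≈ 18,626.3921.
B: (1 + 0.049/52)^208 ≈ 1.2164146395, so 15,250 × 1.2164146395 ≈ 18,550.3233.
Difference ≈ 76.0688 in favor of A.

Account A, by €76.07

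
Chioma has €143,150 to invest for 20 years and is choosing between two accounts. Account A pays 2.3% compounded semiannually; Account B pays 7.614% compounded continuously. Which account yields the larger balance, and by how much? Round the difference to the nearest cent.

A: (1 + 0.0115)^40 ≈ 1.57992140958, so 143,150 × 1.57992140958 ≈ 226,165.7498.
B: e^(0.07614·20) = e^1.5228 ≈ 4.58504536555, so 143,150 × 4.58504536555 ≈ 656,349.2441.
Difference ≈ 430,183.4943 in favor of B.

Account B, by €430,183.49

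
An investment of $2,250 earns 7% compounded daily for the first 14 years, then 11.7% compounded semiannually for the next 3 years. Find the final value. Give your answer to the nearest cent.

Phase 1: 2,250·(1 + 0.07/365)^5110 ≈ 5,994.4633.
Phase 2: 5,994.4633·(1 + 0.0585)^6 ≈ 8,431.3182.

$8,431.32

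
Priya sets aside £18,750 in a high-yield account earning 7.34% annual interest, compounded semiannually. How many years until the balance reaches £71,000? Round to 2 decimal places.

18.47 years

We need (1 + 0.0367)^(2t) = 3.7867, so 2t = ln 3.7867 / ln 1.0367 ≈ 36.9420.
t ≈ 36.9420/2 = 18.4710 years.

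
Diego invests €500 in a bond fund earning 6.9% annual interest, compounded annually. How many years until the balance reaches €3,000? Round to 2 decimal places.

We need (1 + 0.069)^t = 6, so t = ln 6 / ln 1.069 ≈ 26.8534.

26.85 years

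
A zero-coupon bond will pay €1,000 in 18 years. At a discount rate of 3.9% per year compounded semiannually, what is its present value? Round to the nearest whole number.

€499

Periodic rate = 3.9%/2 = 0.0195; 36 periods.
P = 1,000/(1 + 0.0195)^36 ≈ 1,000/2.00419643 ≈ 498.9531.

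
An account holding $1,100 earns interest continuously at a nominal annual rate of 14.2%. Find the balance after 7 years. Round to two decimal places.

A = P·e^(rt) = 1,100·e^(0.142·7) = 1,100·e^0.994.
e^0.994 ≈ 2.702020969, so A ≈ 2,972.2231.

$2,972.22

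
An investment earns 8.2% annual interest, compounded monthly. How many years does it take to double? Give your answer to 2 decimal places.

8.48 years

(1 + 0.00683333)^(12t) = 2.
12t = ln 2 / ln(1 + 0.00683333) ≈ 0.69315/0.00681009 ≈ 101.7824.
t ≈ 8.4819.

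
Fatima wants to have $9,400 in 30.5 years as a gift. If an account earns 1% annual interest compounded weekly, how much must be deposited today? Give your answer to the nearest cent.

$6,929.16

Periodic rate = 1%/52 = 0.000192308; 1586 periods.
P = 9,400/(1 + 0.01/52)^1586 ≈ 9,400/1.356585223 ≈ 6,929.1629.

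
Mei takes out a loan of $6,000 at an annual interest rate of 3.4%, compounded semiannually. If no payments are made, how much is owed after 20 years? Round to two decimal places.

Periodic rate = 3.4%/2 = 0.017; periods = 2·20 = 40.
A = 6,000·(1 + 0.017)^40 ≈ 6,000·1.9626285715 ≈ 11,775.7714.

$11,775.77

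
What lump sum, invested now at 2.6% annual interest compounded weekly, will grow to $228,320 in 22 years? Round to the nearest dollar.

Periodic rate = 2.6%/52 = 0.0005; 1144 periods.
P = 228,320/(1 + 0.0005)^1144 ≈ 228,320/1.77155385854 ≈ 128,881.2073.

$128,881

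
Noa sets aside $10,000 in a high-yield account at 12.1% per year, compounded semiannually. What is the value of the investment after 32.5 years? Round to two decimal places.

Growth factor = (1 + 0.0605)^65 ≈ 45.5191072091.
A ≈ 10,000 × 45.5191072091 ≈ 455,191.0721.

$455,191.07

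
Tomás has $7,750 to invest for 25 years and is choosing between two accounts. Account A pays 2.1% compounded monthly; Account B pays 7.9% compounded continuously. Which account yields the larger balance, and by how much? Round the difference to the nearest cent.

Account A growth factor: (1 + 0.00175)^300 ≈ 1.6896833766; balance ≈ 13,095.0462.
Account B growth factor: e^(0.079·25) = e^1.975 ≈ 7.2066196538; balance ≈ 55,851.3023.
Account B is larger by 42,756.2561.

Account B, by $42,756.26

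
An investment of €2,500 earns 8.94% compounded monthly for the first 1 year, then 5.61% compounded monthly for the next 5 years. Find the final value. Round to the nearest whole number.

Phase 1: 2,500·(1 + 0.00745)^12 ≈ 2,732.8892.
Phase 2: 2,732.8892·(1 + 0.004675)^60 ≈ 3,615.4117.

€3,615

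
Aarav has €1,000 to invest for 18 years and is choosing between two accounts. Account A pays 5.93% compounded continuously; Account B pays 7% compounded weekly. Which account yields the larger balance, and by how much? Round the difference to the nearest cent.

Account A growth factor: e^(0.0593·18) = e^1.0674 ≈ 2.907809359; balance ≈ 2,907.8094.
Account B growth factor: (1 + 0.07/52)^936 ≈ 3.522435604; balance ≈ 3,522.4356.
Account B is larger by 614.6262.

Account B, by €614.63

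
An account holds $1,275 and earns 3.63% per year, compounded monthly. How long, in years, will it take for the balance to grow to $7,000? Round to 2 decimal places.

46.98 years

We need (1 + 0.003025)^(12t) = 5.4902, so 12t = ln 5.4902 / ln 1.003025 ≈ 563.8143.
t ≈ 563.8143/12 = 46.9845 years.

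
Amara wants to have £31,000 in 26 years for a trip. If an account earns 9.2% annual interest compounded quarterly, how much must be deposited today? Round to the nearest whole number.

Growth factor = (1 + 0.023)^104 ≈ 10.643045188.
P = 31,000/10.643045188 ≈ 2,912.7002.

£2,913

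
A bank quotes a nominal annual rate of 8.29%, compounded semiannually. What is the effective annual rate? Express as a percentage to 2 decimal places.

One year is 2 periods at 0.04145 each: (1 + 0.04145)^2 ≈ 1.084618.
EAR = 1.084618 − 1 ≈ 8.46181%.

8.46%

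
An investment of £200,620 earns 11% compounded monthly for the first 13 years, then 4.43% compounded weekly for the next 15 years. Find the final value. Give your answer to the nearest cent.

£1,618,273.78

Phase 1: 200,620·(1 + 0.11/12)^156 ≈ 832,887.1715.
Phase 2: 832,887.1715·(1 + 0.0443/52)^780 ≈ 1,618,273.7827.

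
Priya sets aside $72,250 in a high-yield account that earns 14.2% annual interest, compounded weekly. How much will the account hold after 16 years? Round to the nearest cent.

Periodic rate = 14.2%/52 = 0.00273077; periods = 52·16 = 832.
A = 72,250·(1 + 0.142/52)^832 ≈ 72,250·9.66879299494 ≈ 698,570.2939.

$698,570.29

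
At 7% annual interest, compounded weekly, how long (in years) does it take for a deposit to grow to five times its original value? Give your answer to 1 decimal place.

(1 + 0.00134615)^(52t) = 5.
52t = ln 5 / ln(1 + 0.00134615) ≈ 1.6094/0.00134525 ≈ 1196.3870.
t ≈ 23.0074.

23.0 years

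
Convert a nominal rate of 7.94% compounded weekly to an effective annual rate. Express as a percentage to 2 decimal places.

One year is 52 periods at 0.00152692 each: (1 + 0.00152692)^52 ≈ 1.082572.
EAR = 1.082572 − 1 ≈ 8.25717%.

8.26%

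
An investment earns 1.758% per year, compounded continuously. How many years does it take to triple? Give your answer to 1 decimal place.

e^(0.01758t) = 3, so 0.01758t = ln 3 ≈ 1.0986.
t ≈ 1.0986/0.01758 ≈ 62.4922.

62.5 years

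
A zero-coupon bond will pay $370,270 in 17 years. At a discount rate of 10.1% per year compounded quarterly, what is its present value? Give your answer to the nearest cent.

Growth factor = (1 + 0.02525)^68 ≈ 5.45035639286.
P = 370,270/5.45035639286 ≈ 67,935.0071.

$67,935.01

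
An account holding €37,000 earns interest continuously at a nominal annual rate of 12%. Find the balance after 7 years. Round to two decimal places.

A = P·e^(rt) = 37,000·e^(0.12·7) = 37,000·e^0.84.
e^0.84 ≈ 2.3163669768, so A ≈ 85,705.5781.

€85,705.58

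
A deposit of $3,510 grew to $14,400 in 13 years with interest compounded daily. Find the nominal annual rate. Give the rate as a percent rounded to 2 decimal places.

10.86%

The 4745-period growth factor is 14,400/3,510 = 4.10256.
r/365 = 4.10256^(1/4745) − 1 ≈ 0.000297539, so r ≈ 365·0.000297539 = 10.86017%.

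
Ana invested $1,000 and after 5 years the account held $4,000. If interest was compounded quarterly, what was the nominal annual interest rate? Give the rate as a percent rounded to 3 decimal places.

28.709%

The 20-period growth factor is 4,000/1,000 = 4.
r/4 = 4^(1/20) − 1 ≈ 0.0717735, so r ≈ 4·0.0717735 = 28.70939%.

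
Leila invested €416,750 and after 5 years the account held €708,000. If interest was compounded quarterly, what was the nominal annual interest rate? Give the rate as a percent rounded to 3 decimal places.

10.741%

The 20-period growth factor is 708,000/416,750 = 1.69886.
r/4 = 1.69886^(1/20) − 1 ≈ 0.0268521, so r ≈ 4·0.0268521 = 10.74083%.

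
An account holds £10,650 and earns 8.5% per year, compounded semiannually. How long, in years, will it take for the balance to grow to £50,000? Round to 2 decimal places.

18.58 years

(1 + 0.0425)^(2t) = 50,000/10,650 = 4.6948.
2t·ln(1 + 0.0425) = ln(4.6948); 2t = 1.5465/0.0416217 ≈ 37.1552.
t ≈ 18.5776 years.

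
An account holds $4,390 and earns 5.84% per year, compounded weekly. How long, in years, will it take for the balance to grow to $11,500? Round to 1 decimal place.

16.5 years

(1 + 0.00112308)^(52t) = 11,500/4,390 = 2.6196.
52t·ln(1 + 0.00112308) = ln(2.6196); 52t = 0.96302/0.00112245 ≈ 857.9630.
t ≈ 16.4993 years.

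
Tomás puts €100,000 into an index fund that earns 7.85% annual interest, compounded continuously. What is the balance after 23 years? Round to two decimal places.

A = P·e^(rt) = 100,000·e^(0.0785·23) = 100,000·e^1.8055.
e^1.8055 ≈ 6.08301219437, so A ≈ 608,301.2194.

€608,301.22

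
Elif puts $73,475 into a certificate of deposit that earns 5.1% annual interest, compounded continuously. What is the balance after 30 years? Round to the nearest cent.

A = P·e^(rt) = 73,475·e^(0.051·30) = 73,475·e^1.53.
e^1.53 ≈ 4.6181768223, so A ≈ 339,320.5420.

$339,320.54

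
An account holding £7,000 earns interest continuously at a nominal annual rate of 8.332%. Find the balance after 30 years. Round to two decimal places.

A = P·e^(rt) = 7,000·e^(0.08332·30) = 7,000·e^2.4996.
e^2.4996 ≈ 12.177621938, so A ≈ 85,243.3536.

£85,243.35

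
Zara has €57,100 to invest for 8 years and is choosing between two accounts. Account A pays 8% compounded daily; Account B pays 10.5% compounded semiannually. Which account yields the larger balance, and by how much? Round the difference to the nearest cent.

A: (1 + 0.08/365)^2920 ≈ 1.89634788995, so 57,100 × 1.89634788995 ≈ 108,281.4645.
B: (1 + 0.0525)^16 ≈ 2.26753329209, so 57,100 × 2.26753329209 ≈ 129,476.1510.
Difference ≈ 21,194.6865 in favor of B.

Account B, by €21,194.69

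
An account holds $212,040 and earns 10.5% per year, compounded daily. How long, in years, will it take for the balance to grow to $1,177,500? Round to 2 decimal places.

16.33 years

We need (1 + 0.000287671)^(365t) = 5.5532, so 365t = ln 5.5532 / ln 1.000288 ≈ 5960.3473.
t ≈ 5960.3473/365 = 16.3297 years.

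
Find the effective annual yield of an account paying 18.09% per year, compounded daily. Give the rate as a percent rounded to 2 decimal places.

One year is 365 periods at 0.000495616 each: (1 + 0.000495616)^365 ≈ 1.198242.
EAR = 1.198242 − 1 ≈ 19.82416%.

19.82%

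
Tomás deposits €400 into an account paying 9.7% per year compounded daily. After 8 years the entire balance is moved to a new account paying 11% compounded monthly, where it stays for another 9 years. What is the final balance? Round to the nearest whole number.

€2,328

After 8 years at 9.7%: 400 × 2.172539817 ≈ 869.0159.
Then 9 years at 11%: 869.0159 × 2.679124441 ≈ 2,328.2018.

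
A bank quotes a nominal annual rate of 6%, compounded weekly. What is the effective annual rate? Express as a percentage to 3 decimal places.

6.180%

One year is 52 periods at 0.00115385 each: (1 + 0.00115385)^52 ≈ 1.0618.
EAR = 1.0618 − 1 ≈ 6.17998%.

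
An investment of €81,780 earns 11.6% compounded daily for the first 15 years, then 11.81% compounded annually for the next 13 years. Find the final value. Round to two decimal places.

€1,988,144.14

After 15 years at 11.6%: 81,780 × 5.695768697583 ≈ 465,799.9641.
Then 13 years at 11.81%: 465,799.9641 × 4.268235927843 ≈ 1,988,144.1419.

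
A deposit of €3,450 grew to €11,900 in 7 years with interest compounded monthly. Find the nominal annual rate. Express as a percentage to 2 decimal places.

17.82%

The 84-period growth factor is 11,900/3,450 = 3.44928.
r/12 = 3.44928^(1/84) − 1 ≈ 0.0148492, so r ≈ 12·0.0148492 = 17.81906%.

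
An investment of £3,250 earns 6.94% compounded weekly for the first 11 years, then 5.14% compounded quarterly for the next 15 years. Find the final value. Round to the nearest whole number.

£14,994

After 11 years at 6.94%: 3,250 × 2.144466986 ≈ 6,969.5177.
Then 15 years at 5.14%: 6,969.5177 × 2.1513345202 ≈ 14,993.7640.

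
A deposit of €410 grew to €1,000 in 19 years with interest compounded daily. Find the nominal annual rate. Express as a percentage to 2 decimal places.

(1 + r/365)^6935 = 1,000/410 = 2.43902.
1 + r/365 = 2.43902^(1/6935) ≈ 1.000129, so r/365 ≈ 0.000128573.
r ≈ 365·0.000128573 = 4.69292%.

4.69%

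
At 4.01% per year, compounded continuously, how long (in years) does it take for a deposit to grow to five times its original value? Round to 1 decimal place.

e^(0.0401t) = 5, so 0.0401t = ln 5 ≈ 1.6094.
t ≈ 1.6094/0.0401 ≈ 40.1356.

40.1 years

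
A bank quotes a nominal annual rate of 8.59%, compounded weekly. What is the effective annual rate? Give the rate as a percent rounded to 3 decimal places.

8.962%

EAR = (1 + 8.59%/52)^52 − 1 = (1 + 0.00165192)^52 − 1.
(1 + 0.00165192)^52 ≈ 1.08962, so EAR ≈ 8.96201%.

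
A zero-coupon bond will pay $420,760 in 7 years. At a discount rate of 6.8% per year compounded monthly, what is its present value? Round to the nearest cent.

Periodic rate = 6.8%/12 = 0.00566667; 84 periods.
P = 420,760/(1 + 0.068/12)^84 ≈ 420,760/1.60746178955 ≈ 261,754.2779.

$261,754.28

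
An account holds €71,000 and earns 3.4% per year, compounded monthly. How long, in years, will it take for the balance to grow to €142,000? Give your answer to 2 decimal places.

(1 + 0.00283333)^(12t) = 142,000/71,000 = 2.
12t·ln(1 + 0.00283333) = ln(2); 12t = 0.69315/0.00282933 ≈ 244.9866.
t ≈ 20.4155 years.

20.42 years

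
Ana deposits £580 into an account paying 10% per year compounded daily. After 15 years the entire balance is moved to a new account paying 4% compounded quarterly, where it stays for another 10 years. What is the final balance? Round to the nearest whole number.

£3,869

After 15 years at 10%: 580 × 4.480768438 ≈ 2,598.8457.
Then 10 years at 4%: 2,598.8457 × 1.488863734 ≈ 3,869.3271.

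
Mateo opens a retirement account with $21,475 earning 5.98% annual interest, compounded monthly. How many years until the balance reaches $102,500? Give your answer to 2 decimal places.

(1 + 0.00498333)^(12t) = 102,500/21,475 = 4.773.
12t·ln(1 + 0.00498333) = ln(4.773); 12t = 1.563/0.00497096 ≈ 314.4210.
t ≈ 26.2017 years.

26.20 years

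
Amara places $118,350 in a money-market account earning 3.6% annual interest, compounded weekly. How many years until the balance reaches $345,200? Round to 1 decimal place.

29.7 years

We need (1 + 0.000692308)^(52t) = 2.9168, so 52t = ln 2.9168 / ln 1.000692 ≈ 1546.7806.
t ≈ 1546.7806/52 = 29.7458 years.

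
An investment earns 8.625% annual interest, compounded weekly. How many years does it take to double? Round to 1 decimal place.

8.0 years

(1 + 0.00165865)^(52t) = 2.
52t = ln 2 / ln(1 + 0.00165865) ≈ 0.69315/0.00165728 ≈ 418.2439.
t ≈ 8.0432.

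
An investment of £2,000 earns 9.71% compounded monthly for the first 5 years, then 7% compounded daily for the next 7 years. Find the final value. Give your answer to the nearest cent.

After 5 years at 9.71%: 2,000 × 1.621815629 ≈ 3,243.6313.
Then 7 years at 7%: 3,243.6313 × 1.632239535 ≈ 5,294.3832.

£5,294.38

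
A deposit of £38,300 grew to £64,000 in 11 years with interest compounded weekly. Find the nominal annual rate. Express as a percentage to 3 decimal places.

4.670%

(1 + r/52)^572 = 64,000/38,300 = 1.67102.
1 + r/52 = 1.67102^(1/572) ≈ 1.000898, so r/52 ≈ 0.000898013.
r ≈ 52·0.000898013 = 4.66967%.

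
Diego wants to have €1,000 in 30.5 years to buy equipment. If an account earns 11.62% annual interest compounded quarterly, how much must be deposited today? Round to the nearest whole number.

Growth factor = (1 + 0.02905)^122 ≈ 32.9041134.
P = 1,000/32.9041134 ≈ 30.3913.

€30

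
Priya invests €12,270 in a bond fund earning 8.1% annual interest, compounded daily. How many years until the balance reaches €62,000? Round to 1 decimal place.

We need (1 + 0.000221918)^(365t) = 5.053, so 365t = ln 5.053 / ln 1.000222 ≈ 7300.7069.
t ≈ 7300.7069/365 = 20.0019 years.

20.0 years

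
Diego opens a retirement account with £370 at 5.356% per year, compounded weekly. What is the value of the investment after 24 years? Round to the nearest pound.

Growth factor = (1 + 0.00103)^1248 ≈ 3.613867226.
A ≈ 370 × 3.613867226 ≈ 1,337.1309.

£1,337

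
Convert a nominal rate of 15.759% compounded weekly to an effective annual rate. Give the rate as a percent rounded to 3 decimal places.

One year is 52 periods at 0.00303058 each: (1 + 0.00303058)^52 ≈ 1.170407.
EAR = 1.170407 − 1 ≈ 17.04072%.

17.041%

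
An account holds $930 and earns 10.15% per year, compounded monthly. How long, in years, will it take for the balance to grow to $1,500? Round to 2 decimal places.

4.73 years

We need (1 + 0.00845833)^(12t) = 1.6129, so 12t = ln 1.6129 / ln 1.008458 ≈ 56.7552.
t ≈ 56.7552/12 = 4.7296 years.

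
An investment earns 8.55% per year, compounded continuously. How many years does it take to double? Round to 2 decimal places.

8.11 years

e^(0.0855t) = 2, so 0.0855t = ln 2 ≈ 0.69315.
t ≈ 0.69315/0.0855 ≈ 8.1070.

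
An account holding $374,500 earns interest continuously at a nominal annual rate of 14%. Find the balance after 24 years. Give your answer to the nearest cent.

A = P·e^(rt) = 374,500·e^(0.14·24) = 374,500·e^3.36.
e^3.36 ≈ 28.789190879243, so A ≈ 10,781,551.9843.

$10,781,551.98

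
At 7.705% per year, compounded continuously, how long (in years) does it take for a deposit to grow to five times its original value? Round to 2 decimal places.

e^(0.07705t) = 5, so 0.07705t = ln 5 ≈ 1.6094.
t ≈ 1.6094/0.07705 ≈ 20.8882.

20.89 years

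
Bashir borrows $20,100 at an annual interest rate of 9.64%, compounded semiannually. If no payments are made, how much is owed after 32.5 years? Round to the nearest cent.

$428,613.81

Periodic rate = 9.64%/2 = 0.0482; periods = 2·32.5 = 65.
A = 20,100·(1 + 0.0482)^65 ≈ 20,100·21.3240699668 ≈ 428,613.8063.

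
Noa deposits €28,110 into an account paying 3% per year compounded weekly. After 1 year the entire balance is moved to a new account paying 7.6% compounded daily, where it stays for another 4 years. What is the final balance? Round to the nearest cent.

€39,255.25

After 1 years at 3%: 28,110 × 1.03044562 ≈ 28,965.8264.
Then 4 years at 7.6%: 28,965.8264 × 1.3552261694 ≈ 39,255.2459.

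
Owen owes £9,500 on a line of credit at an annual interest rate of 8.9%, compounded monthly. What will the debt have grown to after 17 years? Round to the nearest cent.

Periodic rate = 8.9%/12 = 0.00741667; periods = 12·17 = 204.
A = 9,500·(1 + 0.089/12)^204 ≈ 9,500·4.5150527952 ≈ 42,893.0016.

£42,893.00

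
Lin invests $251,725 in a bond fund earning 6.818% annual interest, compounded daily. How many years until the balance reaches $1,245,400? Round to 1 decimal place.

(1 + 0.000186795)^(365t) = 1,245,400/251,725 = 4.9475.
365t·ln(1 + 0.000186795) = ln(4.9475); 365t = 1.5989/0.000186777 ≈ 8560.3375.
t ≈ 23.4530 years.

23.5 years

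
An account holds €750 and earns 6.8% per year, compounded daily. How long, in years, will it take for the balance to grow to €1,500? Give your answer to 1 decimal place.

10.2 years

We need (1 + 0.000186301)^(365t) = 2, so 365t = ln 2 / ln 1.000186 ≈ 3720.9160.
t ≈ 3720.9160/365 = 10.1943 years.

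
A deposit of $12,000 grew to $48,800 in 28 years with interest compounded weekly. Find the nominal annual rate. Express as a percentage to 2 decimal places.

The 1456-period growth factor is 48,800/12,000 = 4.06667.
r/52 = 4.06667^(1/1456) − 1 ≈ 0.000963942, so r ≈ 52·0.000963942 = 5.01250%.

5.01%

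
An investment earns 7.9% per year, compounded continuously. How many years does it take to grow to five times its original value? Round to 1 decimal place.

20.4 years

e^(0.079t) = 5, so 0.079t = ln 5 ≈ 1.6094.
t ≈ 1.6094/0.079 ≈ 20.3726.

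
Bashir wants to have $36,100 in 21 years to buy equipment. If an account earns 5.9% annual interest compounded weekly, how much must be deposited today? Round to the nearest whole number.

Growth factor = (1 + 0.059/52)^1092 ≈ 3.4497357606.
P = 36,100/3.4497357606 ≈ 10,464.5696.

$10,465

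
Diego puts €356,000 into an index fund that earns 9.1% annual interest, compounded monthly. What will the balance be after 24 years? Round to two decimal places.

€3,135,962.30

Periodic rate = 9.1%/12 = 0.00758333; periods = 12·24 = 288.
A = 356,000·(1 + 0.091/12)^288 ≈ 356,000·8.80888286095 ≈ 3,135,962.2985.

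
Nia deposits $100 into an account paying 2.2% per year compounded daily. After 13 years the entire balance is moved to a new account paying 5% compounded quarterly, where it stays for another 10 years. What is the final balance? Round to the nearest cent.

$218.78

After 13 years at 2.2%: 100 × 1.33108098 ≈ 133.1081.
Then 10 years at 5%: 133.1081 × 1.64361946 ≈ 218.7791.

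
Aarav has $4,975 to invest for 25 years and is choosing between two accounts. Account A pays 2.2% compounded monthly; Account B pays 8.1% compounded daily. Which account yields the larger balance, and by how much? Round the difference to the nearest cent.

Account B, by $29,064.09

A: (1 + 0.022/12)^300 ≈ 1.732380456, so 4,975 × 1.732380456 ≈ 8,618.5928.
B: (1 + 0.081/365)^9125 ≈ 7.5744090978, so 4,975 × 7.5744090978 ≈ 37,682.6853.
Difference ≈ 29,064.0925 in favor of B.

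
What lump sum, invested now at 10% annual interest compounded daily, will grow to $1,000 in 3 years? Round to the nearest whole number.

$741

Periodic rate = 10%/365 = 0.000273973; 1095 periods.
P = 1,000/(1 + 0.1/365)^1095 ≈ 1,000/1.34980335 ≈ 740.8487.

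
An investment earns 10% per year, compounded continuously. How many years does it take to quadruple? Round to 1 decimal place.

e^(0.1t) = 4, so 0.1t = ln 4 ≈ 1.3863.
t ≈ 1.3863/0.1 ≈ 13.8629.

13.9 years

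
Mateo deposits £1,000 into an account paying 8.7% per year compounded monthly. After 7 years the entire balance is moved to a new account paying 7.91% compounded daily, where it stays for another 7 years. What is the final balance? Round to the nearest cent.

£3,191.35

Phase 1: 1,000·(1 + 0.00725)^84 ≈ 1,834.5569.
Phase 2: 1,834.5569·(1 + 0.0791/365)^2555 ≈ 3,191.3467.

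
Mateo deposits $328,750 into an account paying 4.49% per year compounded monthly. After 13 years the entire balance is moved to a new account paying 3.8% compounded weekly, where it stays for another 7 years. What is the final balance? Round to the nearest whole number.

After 13 years at 4.49%: 328,750 × 1.79070735272 ≈ 588,695.0422.
Then 7 years at 3.8%: 588,695.0422 × 1.30460831638 ≈ 768,016.4479.

$768,016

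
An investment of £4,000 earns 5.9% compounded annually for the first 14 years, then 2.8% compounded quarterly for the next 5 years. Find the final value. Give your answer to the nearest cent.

Phase 1: 4,000·(1 + 0.059)^14 ≈ 8,924.9015.
Phase 2: 8,924.9015·(1 + 0.007)^20 ≈ 10,261.0746.

£10,261.07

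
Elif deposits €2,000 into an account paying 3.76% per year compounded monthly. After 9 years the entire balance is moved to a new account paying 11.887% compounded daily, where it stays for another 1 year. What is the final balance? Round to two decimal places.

Phase 1: 2,000·(1 + 0.0376/12)^108 ≈ 2,803.9191.
Phase 2: 2,803.9191·(1 + 0.11887/365)^365 ≈ 3,157.7785.

€3,157.78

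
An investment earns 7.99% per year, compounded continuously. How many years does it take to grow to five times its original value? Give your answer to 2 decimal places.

e^(0.0799t) = 5, so 0.0799t = ln 5 ≈ 1.6094.
t ≈ 1.6094/0.0799 ≈ 20.1432.

20.14 years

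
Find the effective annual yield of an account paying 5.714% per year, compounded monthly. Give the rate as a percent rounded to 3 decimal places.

EAR = (1 + 5.714%/12)^12 − 1 = (1 + 0.00476167)^12 − 1.
(1 + 0.00476167)^12 ≈ 1.05866, so EAR ≈ 5.86605%.

5.866%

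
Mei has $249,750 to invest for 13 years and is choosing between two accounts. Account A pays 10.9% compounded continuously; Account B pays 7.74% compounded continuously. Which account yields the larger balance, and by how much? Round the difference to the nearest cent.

Account A growth factor: e^(0.109·13) = e^1.417 ≈ 4.12472767737; balance ≈ 1,030,150.7374.
Account B growth factor: e^(0.0774·13) = e^1.0062 ≈ 2.73518752931; balance ≈ 683,113.0854.
Account A is larger by 347,037.6520.

Account A, by $347,037.65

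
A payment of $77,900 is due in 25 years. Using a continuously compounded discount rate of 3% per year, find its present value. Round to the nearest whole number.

$36,797

P = A·e^(−rt) = 77,900·e^(−0.75).
e^(−0.75) ≈ 0.47236655274, so P ≈ 36,797.3545.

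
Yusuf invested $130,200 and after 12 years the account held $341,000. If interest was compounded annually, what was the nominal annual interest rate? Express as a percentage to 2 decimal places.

8.35%

(1 + r)^12 = 341,000/130,200 = 2.61905.
1 + r = 2.61905^(1/12) ≈ 1.083541, so r ≈ 0.0835408.
r ≈ 8.35408%.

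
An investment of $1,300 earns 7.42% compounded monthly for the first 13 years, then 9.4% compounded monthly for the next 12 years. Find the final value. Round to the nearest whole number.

Phase 1: 1,300·(1 + 0.0742/12)^156 ≈ 3,400.7442.
Phase 2: 3,400.7442·(1 + 0.094/12)^144 ≈ 10,460.4263.

$10,460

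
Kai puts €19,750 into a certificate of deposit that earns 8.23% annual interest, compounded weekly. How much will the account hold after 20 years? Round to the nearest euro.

€102,294

Periodic rate = 8.23%/52 = 0.00158269; periods = 52·20 = 1040.
A = 19,750·(1 + 0.0823/52)^1040 ≈ 19,750·5.17944970962 ≈ 102,294.1318.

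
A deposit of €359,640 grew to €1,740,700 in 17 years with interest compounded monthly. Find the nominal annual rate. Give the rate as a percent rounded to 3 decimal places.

9.312%

The 204-period growth factor is 1,740,700/359,640 = 4.84012.
r/12 = 4.84012^(1/204) − 1 ≈ 0.00776005, so r ≈ 12·0.00776005 = 9.31206%.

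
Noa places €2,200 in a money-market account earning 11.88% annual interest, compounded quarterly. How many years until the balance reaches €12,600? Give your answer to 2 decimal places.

14.91 years

(1 + 0.0297)^(4t) = 12,600/2,200 = 5.7273.
4t·ln(1 + 0.0297) = ln(5.7273); 4t = 1.7452/0.0292675 ≈ 59.6306.
t ≈ 14.9077 years.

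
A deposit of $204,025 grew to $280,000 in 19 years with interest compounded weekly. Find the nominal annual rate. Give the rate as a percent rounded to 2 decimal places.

1.67%

The 988-period growth factor is 280,000/204,025 = 1.37238.
r/52 = 1.37238^(1/988) − 1 ≈ 0.000320443, so r ≈ 52·0.000320443 = 1.66630%.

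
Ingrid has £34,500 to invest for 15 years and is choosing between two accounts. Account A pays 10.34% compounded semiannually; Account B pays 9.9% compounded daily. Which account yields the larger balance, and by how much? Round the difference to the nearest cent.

Account A growth factor: (1 + 0.0517)^30 ≈ 4.53686877205; balance ≈ 156,521.9726.
Account B growth factor: (1 + 0.099/365)^5475 ≈ 4.41407653131; balance ≈ 152,285.6403.
Account A is larger by 4,236.3323.

Account A, by £4,236.33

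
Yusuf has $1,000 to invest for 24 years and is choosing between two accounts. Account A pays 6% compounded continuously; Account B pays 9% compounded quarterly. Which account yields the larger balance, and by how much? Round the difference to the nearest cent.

Account A growth factor: e^(0.06·24) = e^1.44 ≈ 4.220695817; balance ≈ 4,220.6958.
Account B growth factor: (1 + 0.0225)^96 ≈ 8.466002672; balance ≈ 8,466.0027.
Account B is larger by 4,245.3069.

Account B, by $4,245.31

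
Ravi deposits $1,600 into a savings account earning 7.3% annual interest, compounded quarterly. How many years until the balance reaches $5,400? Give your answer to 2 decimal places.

(1 + 0.01825)^(4t) = 5,400/1,600 = 3.375.
4t·ln(1 + 0.01825) = ln(3.375); 4t = 1.2164/0.0180855 ≈ 67.2582.
t ≈ 16.8145 years.

16.81 years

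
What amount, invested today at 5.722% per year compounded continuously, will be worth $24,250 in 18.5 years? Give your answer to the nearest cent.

P = A·e^(−rt) = 24,250·e^(−1.05857).
e^(−1.05857) ≈ 0.34695159654, so P ≈ 8,413.5762.

$8,413.58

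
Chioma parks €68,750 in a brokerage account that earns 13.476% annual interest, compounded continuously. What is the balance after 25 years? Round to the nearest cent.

A = P·e^(rt) = 68,750·e^(0.13476·25) = 68,750·e^3.369.
e^3.369 ≈ 29.04946306516, so A ≈ 1,997,150.5857.

€1,997,150.59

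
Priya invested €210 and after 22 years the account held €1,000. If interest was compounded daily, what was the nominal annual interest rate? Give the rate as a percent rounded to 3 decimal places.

7.095%

(1 + r/365)^8030 = 1,000/210 = 4.7619.
1 + r/365 = 4.7619^(1/8030) ≈ 1.000194, so r/365 ≈ 0.000194371.
r ≈ 365·0.000194371 = 7.09454%.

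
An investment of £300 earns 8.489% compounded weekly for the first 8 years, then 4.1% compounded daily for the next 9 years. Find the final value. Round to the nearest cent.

£855.19

After 8 years at 8.489%: 300 × 1.97104975 ≈ 591.3149.
Then 9 years at 4.1%: 591.3149 × 1.44625763 ≈ 855.1937.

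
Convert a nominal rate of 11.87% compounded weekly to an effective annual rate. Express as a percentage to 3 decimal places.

One year is 52 periods at 0.00228269 each: (1 + 0.00228269)^52 ≈ 1.12588.
EAR = 1.12588 − 1 ≈ 12.58797%.

12.588%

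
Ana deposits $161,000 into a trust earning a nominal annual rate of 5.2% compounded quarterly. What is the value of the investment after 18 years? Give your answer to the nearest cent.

Growth factor = (1 + 0.013)^72 ≈ 2.53442863015.
A ≈ 161,000 × 2.53442863015 ≈ 408,043.0095.

$408,043.01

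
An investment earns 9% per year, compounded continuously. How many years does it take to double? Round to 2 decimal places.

e^(0.09t) = 2, so 0.09t = ln 2 ≈ 0.69315.
t ≈ 0.69315/0.09 ≈ 7.7016.

7.70 years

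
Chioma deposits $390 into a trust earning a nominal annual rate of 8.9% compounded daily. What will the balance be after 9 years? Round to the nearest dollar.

$869

Growth factor = (1 + 0.089/365)^3285 ≈ 2.22755007.
A ≈ 390 × 2.22755007 ≈ 868.7445.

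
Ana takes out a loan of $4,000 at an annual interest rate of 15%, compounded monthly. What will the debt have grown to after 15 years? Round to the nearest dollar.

$37,425

Growth factor = (1 + 0.0125)^180 ≈ 9.3563344925.
A ≈ 4,000 × 9.3563344925 ≈ 37,425.3380.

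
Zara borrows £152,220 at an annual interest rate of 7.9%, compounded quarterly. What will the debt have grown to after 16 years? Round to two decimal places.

£532,193.31

Periodic rate = 7.9%/4 = 0.01975; periods = 4·16 = 64.
A = 152,220·(1 + 0.01975)^64 ≈ 152,220·3.49621148643 ≈ 532,193.3125.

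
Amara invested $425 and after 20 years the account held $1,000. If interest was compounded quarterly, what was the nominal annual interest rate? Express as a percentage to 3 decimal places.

4.301%

The 80-period growth factor is 1,000/425 = 2.35294.
r/4 = 2.35294^(1/80) − 1 ≈ 0.0107532, so r ≈ 4·0.0107532 = 4.30129%.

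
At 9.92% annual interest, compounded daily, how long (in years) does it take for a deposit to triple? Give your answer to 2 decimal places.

11.08 years

(1 + 0.000271781)^(365t) = 3.
365t = ln 3 / ln(1 + 0.000271781) ≈ 1.0986/0.000271744 ≈ 4042.8223.
t ≈ 11.0762.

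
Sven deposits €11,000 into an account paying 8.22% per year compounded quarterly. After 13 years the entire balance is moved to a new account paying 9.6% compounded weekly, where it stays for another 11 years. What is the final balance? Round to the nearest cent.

€90,984.57

After 13 years at 8.22%: 11,000 × 2.8799365948 ≈ 31,679.3025.
Then 11 years at 9.6%: 31,679.3025 × 2.8720510578 ≈ 90,984.5744.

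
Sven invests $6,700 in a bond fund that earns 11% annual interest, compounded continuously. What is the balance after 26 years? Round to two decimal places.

A = P·e^(rt) = 6,700·e^(0.11·26) = 6,700·e^2.86.
e^2.86 ≈ 17.4615269366, so A ≈ 116,992.2305.

$116,992.23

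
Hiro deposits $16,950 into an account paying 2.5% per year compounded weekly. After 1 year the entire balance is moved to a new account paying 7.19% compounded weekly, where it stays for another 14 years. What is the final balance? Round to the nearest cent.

After 1 years at 2.5%: 16,950 × 1.0253089608 ≈ 17,378.9869.
Then 14 years at 7.19%: 17,378.9869 × 2.7343800346 ≈ 47,520.7548.

$47,520.75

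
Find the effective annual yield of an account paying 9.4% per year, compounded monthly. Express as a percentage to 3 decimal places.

9.816%

One year is 12 periods at 0.00783333 each: (1 + 0.00783333)^12 ≈ 1.098157.
EAR = 1.098157 − 1 ≈ 9.81575%.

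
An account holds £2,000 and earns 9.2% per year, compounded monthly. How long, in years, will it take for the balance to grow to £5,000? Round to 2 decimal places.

10.00 years

(1 + 0.00766667)^(12t) = 5,000/2,000 = 2.5.
12t·ln(1 + 0.00766667) = ln(2.5); 12t = 0.91629/0.00763743 ≈ 119.9737.
t ≈ 9.9978 years.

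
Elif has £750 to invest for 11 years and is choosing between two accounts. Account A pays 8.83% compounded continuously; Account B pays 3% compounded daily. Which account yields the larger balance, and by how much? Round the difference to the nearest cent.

Account A, by £937.82

A: e^(0.0883·11) = e^0.9713 ≈ 2.641376017, so 750 × 2.641376017 ≈ 1,981.0320.
B: (1 + 0.03/365)^4015 ≈ 1.390949266, so 750 × 1.390949266 ≈ 1,043.2119.
Difference ≈ 937.8201 in favor of A.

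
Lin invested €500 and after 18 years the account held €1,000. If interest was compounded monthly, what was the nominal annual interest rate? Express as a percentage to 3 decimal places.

3.857%

(1 + r/12)^216 = 1,000/500 = 2.
1 + r/12 = 2^(1/216) ≈ 1.003214, so r/12 ≈ 0.00321417.
r ≈ 12·0.00321417 = 3.85700%.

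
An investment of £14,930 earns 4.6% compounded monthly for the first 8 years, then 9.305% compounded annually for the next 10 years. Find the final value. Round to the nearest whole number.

£52,478

After 8 years at 4.6%: 14,930 × 1.4438258981 ≈ 21,556.3207.
Then 10 years at 9.305%: 21,556.3207 × 2.4344467858 ≈ 52,477.7155.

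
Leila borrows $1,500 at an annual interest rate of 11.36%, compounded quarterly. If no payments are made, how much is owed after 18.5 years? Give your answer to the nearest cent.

$11,914.73

Periodic rate = 11.36%/4 = 0.0284; periods = 4·18.5 = 74.
A = 1,500·(1 + 0.0284)^74 ≈ 1,500·7.9431548635 ≈ 11,914.7323.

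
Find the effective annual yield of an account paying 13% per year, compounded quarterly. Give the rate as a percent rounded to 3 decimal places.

13.648%

EAR = (1 + 13%/4)^4 − 1 = (1 + 0.0325)^4 − 1.
(1 + 0.0325)^4 ≈ 1.136476, so EAR ≈ 13.64759%.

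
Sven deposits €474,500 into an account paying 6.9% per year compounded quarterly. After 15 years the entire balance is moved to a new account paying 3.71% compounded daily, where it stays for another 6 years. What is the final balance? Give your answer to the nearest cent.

€1,654,120.59

After 15 years at 6.9%: 474,500 × 2.790370754661 ≈ 1,324,030.9231.
Then 6 years at 3.71%: 1,324,030.9231 × 1.249306613002 ≈ 1,654,120.5880.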